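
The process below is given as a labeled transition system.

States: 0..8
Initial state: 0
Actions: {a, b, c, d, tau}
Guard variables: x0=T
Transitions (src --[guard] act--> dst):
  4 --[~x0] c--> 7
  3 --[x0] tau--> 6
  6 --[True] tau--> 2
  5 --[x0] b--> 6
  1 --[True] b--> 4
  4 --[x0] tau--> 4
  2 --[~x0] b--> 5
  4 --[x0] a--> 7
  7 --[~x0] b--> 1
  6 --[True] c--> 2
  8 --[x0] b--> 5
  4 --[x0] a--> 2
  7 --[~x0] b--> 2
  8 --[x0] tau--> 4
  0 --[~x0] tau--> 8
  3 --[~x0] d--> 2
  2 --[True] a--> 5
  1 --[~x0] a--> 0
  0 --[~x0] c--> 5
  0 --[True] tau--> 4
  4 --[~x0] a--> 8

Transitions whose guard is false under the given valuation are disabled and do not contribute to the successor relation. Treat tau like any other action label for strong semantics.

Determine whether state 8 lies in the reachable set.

Answer: UNREACHABLE

Analysis:
Guard filter leaves 12 enabled edge(s).
L0 = {0}
L1 = {4}  total {0,4}
L2 = {2,7}  total {0,2,4,7}
L3 = {5}  total {0,2,4,5,7}
L4 = {6}  total {0,2,4,5,6,7}
Reach set: {0,2,4,5,6,7}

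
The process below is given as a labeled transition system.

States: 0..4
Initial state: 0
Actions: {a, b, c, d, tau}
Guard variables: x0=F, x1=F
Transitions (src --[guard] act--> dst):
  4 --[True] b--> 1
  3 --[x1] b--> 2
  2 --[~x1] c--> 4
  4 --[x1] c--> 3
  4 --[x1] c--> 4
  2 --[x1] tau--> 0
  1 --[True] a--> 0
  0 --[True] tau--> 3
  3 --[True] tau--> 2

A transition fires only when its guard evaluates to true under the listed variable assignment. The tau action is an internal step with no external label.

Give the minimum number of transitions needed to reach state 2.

BFS to 2:
  depth 0: {0}
  depth 1: {3}
  depth 2: {2}
depth(2)=2, e.g. tau·tau

Answer: 2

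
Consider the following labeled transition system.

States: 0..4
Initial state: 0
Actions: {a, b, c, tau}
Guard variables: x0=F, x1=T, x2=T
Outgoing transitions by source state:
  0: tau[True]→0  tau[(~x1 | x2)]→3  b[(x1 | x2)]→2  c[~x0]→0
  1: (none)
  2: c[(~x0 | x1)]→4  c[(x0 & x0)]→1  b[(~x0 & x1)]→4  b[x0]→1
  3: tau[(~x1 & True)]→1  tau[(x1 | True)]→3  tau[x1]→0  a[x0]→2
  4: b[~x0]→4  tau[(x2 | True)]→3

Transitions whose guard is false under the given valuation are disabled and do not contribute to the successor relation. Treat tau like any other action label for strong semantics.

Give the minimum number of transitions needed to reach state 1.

BFS to 1:
  L0 = {0}
  L1 = {2,3}
  L2 = {4}
1 never appears.

Answer: UNREACHABLE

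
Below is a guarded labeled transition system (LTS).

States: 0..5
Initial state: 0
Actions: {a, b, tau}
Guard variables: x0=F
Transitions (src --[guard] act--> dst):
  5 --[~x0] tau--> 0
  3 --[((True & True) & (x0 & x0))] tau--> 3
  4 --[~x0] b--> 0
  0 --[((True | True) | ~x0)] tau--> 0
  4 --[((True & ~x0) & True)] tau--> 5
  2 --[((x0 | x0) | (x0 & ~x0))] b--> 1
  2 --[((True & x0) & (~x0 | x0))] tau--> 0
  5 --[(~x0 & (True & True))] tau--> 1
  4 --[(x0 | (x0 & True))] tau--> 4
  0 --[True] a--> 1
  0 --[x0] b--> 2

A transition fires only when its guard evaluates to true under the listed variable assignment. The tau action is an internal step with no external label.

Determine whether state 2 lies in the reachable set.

Guard filter leaves 6 enabled edge(s).
L0 = {0}
L1 = {1}  cumulative {0,1}
R = {0,1}

Answer: UNREACHABLE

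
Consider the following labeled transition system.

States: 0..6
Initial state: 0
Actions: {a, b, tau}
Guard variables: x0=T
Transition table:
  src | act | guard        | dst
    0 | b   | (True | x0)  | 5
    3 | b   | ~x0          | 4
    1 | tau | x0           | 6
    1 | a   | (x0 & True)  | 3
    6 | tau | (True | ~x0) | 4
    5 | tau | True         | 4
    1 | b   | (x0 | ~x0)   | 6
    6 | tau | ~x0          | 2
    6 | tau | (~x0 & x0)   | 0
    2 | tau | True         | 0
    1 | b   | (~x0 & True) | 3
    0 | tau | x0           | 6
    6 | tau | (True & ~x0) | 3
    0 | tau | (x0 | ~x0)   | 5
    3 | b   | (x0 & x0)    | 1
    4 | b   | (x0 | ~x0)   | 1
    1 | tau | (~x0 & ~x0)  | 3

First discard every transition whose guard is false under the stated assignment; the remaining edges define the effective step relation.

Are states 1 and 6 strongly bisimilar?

Answer: NOT BISIMILAR

Analysis:
Refine partition for ~:
  round 0: {{0,1,2,3,4,5,6}}
  round 1: {{0},{1},{2,5,6},{3,4}}
  round 2: {{0},{1},{2},{3,4},{5,6}}
stable after 3 split(s): 5 block(s)
1∈{1}, 6∈{5,6}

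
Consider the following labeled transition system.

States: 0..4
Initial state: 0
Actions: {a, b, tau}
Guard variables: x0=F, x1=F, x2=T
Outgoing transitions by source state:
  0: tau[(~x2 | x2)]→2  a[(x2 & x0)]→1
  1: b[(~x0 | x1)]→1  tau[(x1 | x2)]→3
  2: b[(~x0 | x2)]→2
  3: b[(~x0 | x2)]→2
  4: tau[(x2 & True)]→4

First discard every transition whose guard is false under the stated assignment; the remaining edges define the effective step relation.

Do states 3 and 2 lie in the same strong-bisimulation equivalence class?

Refine partition for ~:
  round 0: {{0,1,2,3,4}}
  round 1: {{0,4},{1},{2,3}}
  round 2: {{0},{1},{2,3},{4}}
Fixed point at round 3; 4 class(es).
[3]={2,3}  [2]={2,3}

Answer: BISIMILAR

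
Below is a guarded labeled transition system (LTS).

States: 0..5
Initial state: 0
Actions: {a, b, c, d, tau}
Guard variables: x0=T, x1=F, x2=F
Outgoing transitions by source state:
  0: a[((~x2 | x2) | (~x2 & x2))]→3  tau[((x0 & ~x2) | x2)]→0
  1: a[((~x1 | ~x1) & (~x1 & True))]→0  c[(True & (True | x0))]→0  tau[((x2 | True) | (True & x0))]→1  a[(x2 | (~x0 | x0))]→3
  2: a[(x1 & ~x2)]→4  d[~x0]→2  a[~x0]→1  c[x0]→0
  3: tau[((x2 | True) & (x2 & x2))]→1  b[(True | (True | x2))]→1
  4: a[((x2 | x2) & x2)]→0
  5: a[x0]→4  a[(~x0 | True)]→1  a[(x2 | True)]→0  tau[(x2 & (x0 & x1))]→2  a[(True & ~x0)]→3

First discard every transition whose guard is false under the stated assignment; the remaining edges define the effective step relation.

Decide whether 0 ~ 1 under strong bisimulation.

Compute ~ classes (split until stable):
  π0 = {{0,1,2,3,4,5}}
  π1 = {{0},{1},{2},{3},{4},{5}}
stable after 2 split(s): 6 block(s)
[0]={0}  [1]={1}

Answer: NOT BISIMILAR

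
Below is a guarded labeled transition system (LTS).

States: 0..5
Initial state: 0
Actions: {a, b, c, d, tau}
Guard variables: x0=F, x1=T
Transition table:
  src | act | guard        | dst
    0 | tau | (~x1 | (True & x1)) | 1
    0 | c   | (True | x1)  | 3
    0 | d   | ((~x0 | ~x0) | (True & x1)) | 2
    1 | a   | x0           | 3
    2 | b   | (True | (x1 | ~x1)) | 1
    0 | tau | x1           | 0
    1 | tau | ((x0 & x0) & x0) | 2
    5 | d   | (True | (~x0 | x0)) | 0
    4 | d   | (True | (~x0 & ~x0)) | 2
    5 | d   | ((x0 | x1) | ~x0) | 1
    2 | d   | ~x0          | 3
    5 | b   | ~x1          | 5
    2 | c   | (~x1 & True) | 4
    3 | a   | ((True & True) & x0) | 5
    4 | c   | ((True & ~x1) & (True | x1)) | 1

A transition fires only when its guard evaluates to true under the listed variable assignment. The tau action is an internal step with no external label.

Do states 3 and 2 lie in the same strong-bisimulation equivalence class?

Answer: NOT BISIMILAR

Trace:
Refine partition for ~:
  round 0: {{0,1,2,3,4,5}}
  round 1: {{0},{1,3},{2},{4,5}}
  round 2: {{0},{1,3},{2},{4},{5}}
5 equivalence class(es) (converged in 3)
class of 3: {1,3}; class of 2: {2}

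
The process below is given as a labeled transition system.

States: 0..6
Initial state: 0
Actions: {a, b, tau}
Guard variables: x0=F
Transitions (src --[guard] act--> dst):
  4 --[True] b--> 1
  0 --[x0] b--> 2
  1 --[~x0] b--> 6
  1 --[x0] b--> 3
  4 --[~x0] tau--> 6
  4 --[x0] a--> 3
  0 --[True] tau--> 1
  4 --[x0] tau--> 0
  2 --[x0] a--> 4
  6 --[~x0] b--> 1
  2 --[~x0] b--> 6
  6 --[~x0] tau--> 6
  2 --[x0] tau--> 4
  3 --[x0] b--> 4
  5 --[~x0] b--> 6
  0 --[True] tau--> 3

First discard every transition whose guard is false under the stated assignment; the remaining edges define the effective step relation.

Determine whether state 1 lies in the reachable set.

Answer: REACHABLE

Working:
9 transition(s) survive guard evaluation.
depth 0: {0}
depth 1: {1,3}  cumulative {0,1,3}
depth 2: {6}  cumulative {0,1,3,6}
R = {0,1,3,6}
witness 1: tau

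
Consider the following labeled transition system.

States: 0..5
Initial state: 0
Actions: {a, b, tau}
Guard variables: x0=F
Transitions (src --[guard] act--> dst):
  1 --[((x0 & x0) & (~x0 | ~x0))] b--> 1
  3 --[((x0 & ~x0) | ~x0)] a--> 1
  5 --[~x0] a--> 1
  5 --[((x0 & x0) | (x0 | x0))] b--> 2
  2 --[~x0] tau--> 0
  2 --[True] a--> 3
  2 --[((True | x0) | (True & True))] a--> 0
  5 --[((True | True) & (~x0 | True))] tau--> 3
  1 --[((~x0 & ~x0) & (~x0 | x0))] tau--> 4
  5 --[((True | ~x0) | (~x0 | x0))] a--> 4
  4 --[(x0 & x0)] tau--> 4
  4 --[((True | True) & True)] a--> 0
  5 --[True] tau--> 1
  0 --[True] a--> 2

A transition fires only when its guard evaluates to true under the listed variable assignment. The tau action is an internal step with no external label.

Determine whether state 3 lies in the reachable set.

Answer: REACHABLE

Trace:
After dropping false guards: 11 live edges.
L0 = {0}
L1 = {2}  now seen {0,2}
L2 = {3}  now seen {0,2,3}
L3 = {1}  now seen {0,1,2,3}
L4 = {4}  now seen {0,1,2,3,4}
Reachable = {0,1,2,3,4}
witness 3: a·a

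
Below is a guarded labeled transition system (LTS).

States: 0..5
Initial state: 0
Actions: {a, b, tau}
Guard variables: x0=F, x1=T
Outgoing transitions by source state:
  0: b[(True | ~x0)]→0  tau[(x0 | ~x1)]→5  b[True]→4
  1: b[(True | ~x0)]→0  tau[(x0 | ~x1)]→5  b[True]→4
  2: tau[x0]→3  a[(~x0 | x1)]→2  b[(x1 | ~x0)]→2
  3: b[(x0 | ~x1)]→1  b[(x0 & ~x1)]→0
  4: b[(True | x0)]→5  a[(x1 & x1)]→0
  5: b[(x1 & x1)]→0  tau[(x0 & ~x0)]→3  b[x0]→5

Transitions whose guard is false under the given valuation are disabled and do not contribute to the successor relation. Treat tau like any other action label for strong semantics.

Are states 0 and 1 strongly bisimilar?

Answer: BISIMILAR

Working:
Compute ~ classes (split until stable):
  P[0] = {{0,1,2,3,4,5}}
  P[1] = {{0,1,5},{2,4},{3}}
  P[2] = {{0,1},{2},{3},{4},{5}}
stable after 3 split(s): 5 block(s)
[0]={0,1}  [1]={0,1}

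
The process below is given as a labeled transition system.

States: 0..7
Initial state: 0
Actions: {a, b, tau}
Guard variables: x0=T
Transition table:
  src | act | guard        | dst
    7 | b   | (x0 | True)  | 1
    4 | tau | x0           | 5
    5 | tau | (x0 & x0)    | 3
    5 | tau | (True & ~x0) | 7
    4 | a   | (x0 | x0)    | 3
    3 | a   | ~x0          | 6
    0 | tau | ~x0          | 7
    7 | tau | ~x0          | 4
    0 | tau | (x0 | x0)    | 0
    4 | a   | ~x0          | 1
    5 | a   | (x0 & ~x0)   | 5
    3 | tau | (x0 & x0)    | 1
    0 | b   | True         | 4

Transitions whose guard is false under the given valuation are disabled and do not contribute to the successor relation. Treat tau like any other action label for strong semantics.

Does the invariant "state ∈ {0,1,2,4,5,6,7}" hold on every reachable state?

Answer: INVARIANT VIOLATED at state 3

Analysis:
Safe = {0,1,2,4,5,6,7}
Reachable = {0,1,3,4,5}
  0: safe
  1: safe
  3: outside
  4: safe
  5: safe
reach 3 via b·a — violates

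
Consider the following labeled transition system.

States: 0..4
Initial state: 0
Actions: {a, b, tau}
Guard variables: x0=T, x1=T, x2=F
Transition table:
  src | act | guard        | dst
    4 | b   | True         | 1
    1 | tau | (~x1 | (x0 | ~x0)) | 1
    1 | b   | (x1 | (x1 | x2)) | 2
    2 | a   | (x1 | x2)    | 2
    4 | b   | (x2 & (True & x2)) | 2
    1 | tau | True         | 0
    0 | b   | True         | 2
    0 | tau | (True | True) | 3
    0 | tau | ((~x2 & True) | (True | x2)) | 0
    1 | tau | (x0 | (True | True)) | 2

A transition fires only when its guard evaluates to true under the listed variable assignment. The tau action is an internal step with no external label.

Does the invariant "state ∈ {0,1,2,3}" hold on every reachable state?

Answer: INVARIANT HOLDS

Trace:
Inv-set: {0,1,2,3}
Reach set: {0,2,3}
  0: ✓
  2: ✓
  3: ✓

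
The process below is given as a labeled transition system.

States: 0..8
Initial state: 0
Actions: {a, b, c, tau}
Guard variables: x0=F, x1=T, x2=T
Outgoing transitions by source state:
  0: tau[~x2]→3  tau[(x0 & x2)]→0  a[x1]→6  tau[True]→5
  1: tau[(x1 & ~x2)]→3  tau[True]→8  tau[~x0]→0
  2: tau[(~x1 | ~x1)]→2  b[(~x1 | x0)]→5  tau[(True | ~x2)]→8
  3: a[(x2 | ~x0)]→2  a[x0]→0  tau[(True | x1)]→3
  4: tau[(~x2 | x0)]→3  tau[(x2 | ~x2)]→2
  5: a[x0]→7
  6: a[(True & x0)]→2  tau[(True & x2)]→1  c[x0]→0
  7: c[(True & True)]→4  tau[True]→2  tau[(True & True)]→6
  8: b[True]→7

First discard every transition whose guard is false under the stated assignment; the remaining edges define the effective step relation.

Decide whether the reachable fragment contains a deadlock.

Answer: DEADLOCK at state 5

Trace:
Reachable = {0,1,2,4,5,6,7,8}
  0: a→6  tau→5  [2 out]
  1: tau→0  tau→8  [2 out]
  2: tau→8  [1 out]
  4: tau→2  [1 out]
  5: ∅  [no exit]
  6: tau→1  [1 out]
  7: c→4  tau→2  tau→6  [3 out]
  8: b→7  [1 out]
trace reaching 5: tau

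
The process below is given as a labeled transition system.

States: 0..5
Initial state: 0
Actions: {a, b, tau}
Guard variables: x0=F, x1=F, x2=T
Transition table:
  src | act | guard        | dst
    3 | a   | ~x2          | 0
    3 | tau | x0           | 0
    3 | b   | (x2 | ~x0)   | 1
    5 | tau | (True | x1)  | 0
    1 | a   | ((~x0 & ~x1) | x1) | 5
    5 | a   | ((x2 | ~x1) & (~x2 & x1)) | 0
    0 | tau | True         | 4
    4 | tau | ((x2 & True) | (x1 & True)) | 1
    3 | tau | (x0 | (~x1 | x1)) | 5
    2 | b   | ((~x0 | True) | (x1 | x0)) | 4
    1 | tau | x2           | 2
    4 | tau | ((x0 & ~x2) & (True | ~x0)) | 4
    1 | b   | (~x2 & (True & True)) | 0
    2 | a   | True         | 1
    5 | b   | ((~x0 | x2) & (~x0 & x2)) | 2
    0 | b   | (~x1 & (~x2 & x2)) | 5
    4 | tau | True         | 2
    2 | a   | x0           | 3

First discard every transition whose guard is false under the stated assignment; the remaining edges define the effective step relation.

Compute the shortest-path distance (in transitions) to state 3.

Answer: UNREACHABLE

Trace:
BFS to 3:
  depth 0: {0}
  depth 1: {4}
  depth 2: {1,2}
  depth 3: {5}
3 never appears.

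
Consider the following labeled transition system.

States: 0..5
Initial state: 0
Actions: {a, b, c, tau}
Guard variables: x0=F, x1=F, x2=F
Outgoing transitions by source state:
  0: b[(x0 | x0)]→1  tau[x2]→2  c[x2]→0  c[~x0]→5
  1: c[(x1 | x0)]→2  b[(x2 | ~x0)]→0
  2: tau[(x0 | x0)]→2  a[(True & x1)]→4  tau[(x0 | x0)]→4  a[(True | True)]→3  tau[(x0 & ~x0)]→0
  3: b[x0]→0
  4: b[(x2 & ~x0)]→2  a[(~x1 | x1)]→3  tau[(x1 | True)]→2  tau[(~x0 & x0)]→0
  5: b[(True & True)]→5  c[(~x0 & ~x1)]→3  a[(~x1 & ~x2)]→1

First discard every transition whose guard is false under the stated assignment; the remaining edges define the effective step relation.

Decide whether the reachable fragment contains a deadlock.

Answer: DEADLOCK at state 3

Trace:
Reach set: {0,1,3,5}
  0: c→5  [1 out]
  1: b→0  [1 out]
  3: ∅  [deadlock]
  5: a→1  b→5  c→3  [3 out]
trace reaching 3: c·c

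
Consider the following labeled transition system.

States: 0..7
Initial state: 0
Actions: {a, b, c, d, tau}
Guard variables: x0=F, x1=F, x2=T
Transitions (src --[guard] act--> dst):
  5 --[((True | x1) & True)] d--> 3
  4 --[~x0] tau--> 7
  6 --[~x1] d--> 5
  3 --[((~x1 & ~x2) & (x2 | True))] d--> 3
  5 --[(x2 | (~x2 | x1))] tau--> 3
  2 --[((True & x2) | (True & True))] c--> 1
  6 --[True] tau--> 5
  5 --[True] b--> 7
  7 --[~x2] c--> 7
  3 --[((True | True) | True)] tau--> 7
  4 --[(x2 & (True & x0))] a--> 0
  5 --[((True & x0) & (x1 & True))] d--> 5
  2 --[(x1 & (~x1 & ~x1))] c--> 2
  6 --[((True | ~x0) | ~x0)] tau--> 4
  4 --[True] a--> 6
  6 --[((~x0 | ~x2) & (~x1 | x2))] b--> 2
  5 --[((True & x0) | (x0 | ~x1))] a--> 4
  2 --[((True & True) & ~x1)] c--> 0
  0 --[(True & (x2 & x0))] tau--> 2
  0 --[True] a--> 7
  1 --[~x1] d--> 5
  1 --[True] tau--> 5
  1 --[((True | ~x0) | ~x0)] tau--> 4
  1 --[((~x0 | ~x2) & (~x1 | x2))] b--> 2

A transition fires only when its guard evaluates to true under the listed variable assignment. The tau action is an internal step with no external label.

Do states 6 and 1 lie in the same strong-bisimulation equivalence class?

Answer: BISIMILAR

Working:
Refine partition for ~:
  π0 = {{0,1,2,3,4,5,6,7}}
  π1 = {{0},{1,6},{2},{3},{4},{5},{7}}
stable after 2 split(s): 7 block(s)
class of 6: {1,6}; class of 1: {1,6}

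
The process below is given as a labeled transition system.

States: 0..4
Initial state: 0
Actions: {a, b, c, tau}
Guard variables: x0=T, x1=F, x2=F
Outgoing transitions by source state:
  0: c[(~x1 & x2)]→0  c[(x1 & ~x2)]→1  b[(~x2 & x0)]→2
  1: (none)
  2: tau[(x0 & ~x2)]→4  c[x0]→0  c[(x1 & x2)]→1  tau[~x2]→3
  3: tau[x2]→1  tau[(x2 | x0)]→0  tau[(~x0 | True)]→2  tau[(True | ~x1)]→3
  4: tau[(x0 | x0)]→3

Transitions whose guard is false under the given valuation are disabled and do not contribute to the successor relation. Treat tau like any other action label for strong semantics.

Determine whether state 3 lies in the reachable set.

After dropping false guards: 8 live edges.
Layer 0: {0}
Layer 1: {2}  total {0,2}
Layer 2: {3,4}  total {0,2,3,4}
R = {0,2,3,4}
Path to 3: b·tau

Answer: REACHABLE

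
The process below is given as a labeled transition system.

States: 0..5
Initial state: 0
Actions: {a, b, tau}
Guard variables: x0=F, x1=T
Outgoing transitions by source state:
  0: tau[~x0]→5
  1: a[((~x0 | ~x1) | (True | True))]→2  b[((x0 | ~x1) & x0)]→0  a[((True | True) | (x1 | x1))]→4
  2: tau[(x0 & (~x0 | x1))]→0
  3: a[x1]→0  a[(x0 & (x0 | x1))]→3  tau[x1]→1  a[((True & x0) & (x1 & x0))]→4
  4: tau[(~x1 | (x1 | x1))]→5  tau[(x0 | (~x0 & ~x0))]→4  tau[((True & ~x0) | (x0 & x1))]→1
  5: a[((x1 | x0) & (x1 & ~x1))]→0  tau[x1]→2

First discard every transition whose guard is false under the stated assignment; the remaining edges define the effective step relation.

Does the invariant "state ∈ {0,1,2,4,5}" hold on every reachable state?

Allowed set {0,1,2,4,5}
Reachable = {0,2,5}
  0: safe
  2: safe
  5: safe

Answer: INVARIANT HOLDS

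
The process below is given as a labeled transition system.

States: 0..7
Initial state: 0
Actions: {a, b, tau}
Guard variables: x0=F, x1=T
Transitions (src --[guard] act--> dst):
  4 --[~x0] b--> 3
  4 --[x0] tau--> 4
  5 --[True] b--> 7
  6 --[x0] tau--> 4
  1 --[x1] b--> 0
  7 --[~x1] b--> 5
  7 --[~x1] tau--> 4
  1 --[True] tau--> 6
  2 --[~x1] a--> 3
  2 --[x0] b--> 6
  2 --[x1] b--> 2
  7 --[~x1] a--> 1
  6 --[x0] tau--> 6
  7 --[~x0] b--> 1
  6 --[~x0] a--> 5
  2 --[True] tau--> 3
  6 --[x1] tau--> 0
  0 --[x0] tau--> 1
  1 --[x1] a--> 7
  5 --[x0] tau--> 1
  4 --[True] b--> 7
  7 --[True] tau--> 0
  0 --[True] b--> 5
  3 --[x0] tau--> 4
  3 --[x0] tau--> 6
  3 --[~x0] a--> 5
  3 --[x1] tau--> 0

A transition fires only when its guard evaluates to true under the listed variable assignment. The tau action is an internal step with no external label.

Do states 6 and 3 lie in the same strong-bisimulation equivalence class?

Bisimulation quotient by refinement:
  π0 = {{0,1,2,3,4,5,6,7}}
  π1 = {{0,4,5},{1},{2,7},{3,6}}
  π2 = {{0},{1},{2},{3,6},{4},{5},{7}}
7 equivalence class(es) (converged in 3)
6∈{3,6}, 3∈{3,6}

Answer: BISIMILAR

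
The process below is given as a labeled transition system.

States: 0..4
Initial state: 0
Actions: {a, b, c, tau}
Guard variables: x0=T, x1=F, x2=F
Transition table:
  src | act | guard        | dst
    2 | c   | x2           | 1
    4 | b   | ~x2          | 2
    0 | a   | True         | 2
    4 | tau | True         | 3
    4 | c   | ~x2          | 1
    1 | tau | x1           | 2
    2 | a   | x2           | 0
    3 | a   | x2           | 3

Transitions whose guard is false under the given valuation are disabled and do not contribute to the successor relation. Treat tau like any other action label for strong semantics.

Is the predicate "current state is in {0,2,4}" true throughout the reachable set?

Allowed set {0,2,4}
Reachable = {0,2}
  0: safe
  2: safe

Answer: INVARIANT HOLDS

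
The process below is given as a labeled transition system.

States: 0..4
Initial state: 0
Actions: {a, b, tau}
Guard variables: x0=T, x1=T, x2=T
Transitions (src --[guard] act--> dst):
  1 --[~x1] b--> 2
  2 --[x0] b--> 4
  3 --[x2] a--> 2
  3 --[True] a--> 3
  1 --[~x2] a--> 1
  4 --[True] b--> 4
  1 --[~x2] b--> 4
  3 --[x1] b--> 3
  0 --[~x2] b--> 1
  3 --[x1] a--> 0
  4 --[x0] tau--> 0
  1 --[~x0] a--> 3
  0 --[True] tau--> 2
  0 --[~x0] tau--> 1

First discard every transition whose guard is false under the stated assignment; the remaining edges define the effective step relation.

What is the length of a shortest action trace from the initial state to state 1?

Answer: UNREACHABLE

Analysis:
Breadth-first toward 1:
  Layer 0: {0}
  Layer 1: {2}
  Layer 2: {4}
1 never appears.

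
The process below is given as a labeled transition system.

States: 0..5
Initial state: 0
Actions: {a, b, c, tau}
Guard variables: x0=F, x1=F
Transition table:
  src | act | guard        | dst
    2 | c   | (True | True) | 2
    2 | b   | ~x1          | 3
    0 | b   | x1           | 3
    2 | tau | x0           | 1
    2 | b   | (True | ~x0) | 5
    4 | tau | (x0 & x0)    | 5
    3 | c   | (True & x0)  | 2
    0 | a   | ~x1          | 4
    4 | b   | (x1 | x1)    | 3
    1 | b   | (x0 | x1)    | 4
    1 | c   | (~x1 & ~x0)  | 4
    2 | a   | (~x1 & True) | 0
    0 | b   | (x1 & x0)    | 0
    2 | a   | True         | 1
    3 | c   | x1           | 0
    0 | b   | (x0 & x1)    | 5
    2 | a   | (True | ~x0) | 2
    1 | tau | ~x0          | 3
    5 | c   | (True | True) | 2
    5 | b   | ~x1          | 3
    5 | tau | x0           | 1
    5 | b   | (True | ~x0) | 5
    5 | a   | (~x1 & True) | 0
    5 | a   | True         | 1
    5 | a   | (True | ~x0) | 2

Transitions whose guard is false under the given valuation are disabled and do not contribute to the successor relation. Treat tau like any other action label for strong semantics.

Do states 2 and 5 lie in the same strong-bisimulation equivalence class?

Bisimulation quotient by refinement:
  round 0: {{0,1,2,3,4,5}}
  round 1: {{0},{1},{2,5},{3,4}}
Fixed point at round 2; 4 class(es).
class of 2: {2,5}; class of 5: {2,5}

Answer: BISIMILAR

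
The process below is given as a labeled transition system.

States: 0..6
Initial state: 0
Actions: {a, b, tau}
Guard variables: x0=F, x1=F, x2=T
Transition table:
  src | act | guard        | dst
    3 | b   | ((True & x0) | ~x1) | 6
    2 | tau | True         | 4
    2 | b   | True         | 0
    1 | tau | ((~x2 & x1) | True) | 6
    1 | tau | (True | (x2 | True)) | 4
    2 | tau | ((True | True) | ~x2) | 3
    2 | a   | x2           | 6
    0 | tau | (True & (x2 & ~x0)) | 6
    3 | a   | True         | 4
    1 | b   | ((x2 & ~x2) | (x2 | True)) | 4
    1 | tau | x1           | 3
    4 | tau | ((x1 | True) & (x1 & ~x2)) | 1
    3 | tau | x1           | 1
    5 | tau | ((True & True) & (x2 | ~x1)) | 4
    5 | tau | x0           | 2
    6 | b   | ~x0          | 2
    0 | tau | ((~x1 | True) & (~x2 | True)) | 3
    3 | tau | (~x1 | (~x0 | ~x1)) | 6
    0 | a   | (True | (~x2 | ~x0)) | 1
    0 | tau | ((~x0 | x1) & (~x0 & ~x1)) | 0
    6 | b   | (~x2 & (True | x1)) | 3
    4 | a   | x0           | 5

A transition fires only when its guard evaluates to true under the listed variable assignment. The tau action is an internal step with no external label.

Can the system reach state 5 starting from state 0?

Answer: UNREACHABLE

Analysis:
16 transition(s) survive guard evaluation.
depth 0: {0}
depth 1: {1,3,6}  cumulative {0,1,3,6}
depth 2: {2,4}  cumulative {0,1,2,3,4,6}
Reachable = {0,1,2,3,4,6}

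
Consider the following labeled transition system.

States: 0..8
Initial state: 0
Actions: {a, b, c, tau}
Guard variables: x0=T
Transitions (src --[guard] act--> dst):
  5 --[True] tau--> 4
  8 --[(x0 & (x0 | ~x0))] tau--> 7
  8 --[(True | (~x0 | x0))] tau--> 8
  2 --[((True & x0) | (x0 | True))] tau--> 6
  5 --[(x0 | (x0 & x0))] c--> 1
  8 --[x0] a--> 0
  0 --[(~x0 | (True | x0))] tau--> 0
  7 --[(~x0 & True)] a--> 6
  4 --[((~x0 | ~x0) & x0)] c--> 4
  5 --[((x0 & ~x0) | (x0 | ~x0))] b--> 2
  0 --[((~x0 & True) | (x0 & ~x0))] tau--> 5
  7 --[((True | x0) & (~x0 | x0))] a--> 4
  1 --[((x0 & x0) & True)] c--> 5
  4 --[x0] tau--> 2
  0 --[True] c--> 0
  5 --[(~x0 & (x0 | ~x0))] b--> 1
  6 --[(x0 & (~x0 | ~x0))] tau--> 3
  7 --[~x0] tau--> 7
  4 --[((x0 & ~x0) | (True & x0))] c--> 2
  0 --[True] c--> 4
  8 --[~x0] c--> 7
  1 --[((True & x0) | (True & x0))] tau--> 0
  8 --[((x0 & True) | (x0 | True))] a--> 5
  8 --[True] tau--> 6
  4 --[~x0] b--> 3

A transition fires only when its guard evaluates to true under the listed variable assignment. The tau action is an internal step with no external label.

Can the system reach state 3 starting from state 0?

Answer: UNREACHABLE

Working:
17 transition(s) survive guard evaluation.
Layer 0: {0}
Layer 1: {4}  total {0,4}
Layer 2: {2}  total {0,2,4}
Layer 3: {6}  total {0,2,4,6}
R = {0,2,4,6}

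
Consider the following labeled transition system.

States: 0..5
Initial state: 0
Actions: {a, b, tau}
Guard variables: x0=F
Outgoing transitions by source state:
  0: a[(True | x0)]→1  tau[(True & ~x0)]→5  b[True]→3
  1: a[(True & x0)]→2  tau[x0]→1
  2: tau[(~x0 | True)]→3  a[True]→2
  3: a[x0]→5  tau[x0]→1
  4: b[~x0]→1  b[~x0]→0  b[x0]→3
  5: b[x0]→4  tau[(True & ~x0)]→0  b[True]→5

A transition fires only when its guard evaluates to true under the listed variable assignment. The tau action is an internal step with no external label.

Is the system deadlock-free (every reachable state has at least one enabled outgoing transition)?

Reachable = {0,1,3,5}
  0: a→1  b→3  tau→5  [deg 3]
  1: ∅  [STUCK]
  3: ∅  [STUCK]
  5: b→5  tau→0  [deg 2]
trace reaching 1: a

Answer: DEADLOCK at state 1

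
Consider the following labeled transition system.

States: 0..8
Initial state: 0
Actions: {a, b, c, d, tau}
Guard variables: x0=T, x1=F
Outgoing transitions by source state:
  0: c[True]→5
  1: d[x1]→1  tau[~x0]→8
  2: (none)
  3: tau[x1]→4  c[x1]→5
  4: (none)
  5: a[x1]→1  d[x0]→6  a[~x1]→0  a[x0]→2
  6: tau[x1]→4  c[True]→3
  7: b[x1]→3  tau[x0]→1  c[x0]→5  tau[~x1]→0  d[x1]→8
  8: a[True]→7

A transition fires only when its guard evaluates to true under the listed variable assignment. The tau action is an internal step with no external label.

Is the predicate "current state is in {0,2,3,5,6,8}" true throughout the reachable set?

Safe = {0,2,3,5,6,8}
R = {0,2,3,5,6}
  0: safe
  2: safe
  3: safe
  5: safe
  6: safe

Answer: INVARIANT HOLDS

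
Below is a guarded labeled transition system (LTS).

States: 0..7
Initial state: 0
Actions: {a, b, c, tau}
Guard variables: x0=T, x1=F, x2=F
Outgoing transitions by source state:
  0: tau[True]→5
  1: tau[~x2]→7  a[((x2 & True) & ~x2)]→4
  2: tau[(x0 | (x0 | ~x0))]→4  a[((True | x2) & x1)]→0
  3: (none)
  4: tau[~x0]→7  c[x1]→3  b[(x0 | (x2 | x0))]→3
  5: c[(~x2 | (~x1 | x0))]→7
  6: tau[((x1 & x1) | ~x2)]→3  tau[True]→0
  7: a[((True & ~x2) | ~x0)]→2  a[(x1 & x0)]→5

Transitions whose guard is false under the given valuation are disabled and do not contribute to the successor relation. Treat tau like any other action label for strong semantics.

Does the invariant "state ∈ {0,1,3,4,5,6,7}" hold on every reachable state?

Answer: INVARIANT VIOLATED at state 2

Analysis:
Allowed set {0,1,3,4,5,6,7}
Reachable = {0,2,3,4,5,7}
  0: ✓
  2: ✗ unsafe
  3: ✓
  4: ✓
  5: ✓
  7: ✓
witness against invariant: tau·c·a → 2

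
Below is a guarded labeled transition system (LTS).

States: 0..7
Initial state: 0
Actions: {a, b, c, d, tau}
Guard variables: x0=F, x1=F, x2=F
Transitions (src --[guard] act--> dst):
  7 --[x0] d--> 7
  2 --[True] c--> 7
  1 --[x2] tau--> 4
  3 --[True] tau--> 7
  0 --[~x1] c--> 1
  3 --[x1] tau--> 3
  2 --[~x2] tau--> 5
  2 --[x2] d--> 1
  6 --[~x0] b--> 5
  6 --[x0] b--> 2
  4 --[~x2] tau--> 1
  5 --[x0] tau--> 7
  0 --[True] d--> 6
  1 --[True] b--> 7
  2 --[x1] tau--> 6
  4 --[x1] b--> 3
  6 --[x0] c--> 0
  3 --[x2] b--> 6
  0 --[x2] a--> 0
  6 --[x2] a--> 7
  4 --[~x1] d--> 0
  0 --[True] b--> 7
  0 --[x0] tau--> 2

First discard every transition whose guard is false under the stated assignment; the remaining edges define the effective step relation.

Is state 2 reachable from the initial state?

Answer: UNREACHABLE

Trace:
10 transition(s) survive guard evaluation.
Layer 0: {0}
Layer 1: {1,6,7}  total {0,1,6,7}
Layer 2: {5}  total {0,1,5,6,7}
Reach set: {0,1,5,6,7}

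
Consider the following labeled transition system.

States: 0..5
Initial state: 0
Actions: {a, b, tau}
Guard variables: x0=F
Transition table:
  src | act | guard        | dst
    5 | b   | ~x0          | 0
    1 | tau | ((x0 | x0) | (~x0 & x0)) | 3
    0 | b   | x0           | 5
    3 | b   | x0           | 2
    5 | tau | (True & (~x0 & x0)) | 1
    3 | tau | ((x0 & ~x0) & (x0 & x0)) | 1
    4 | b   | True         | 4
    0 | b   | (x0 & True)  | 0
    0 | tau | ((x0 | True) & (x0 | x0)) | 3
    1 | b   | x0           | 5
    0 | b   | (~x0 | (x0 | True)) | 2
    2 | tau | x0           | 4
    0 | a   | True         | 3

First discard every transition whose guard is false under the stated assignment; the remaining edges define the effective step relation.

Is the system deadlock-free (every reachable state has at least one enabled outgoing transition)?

Answer: DEADLOCK at state 2

Analysis:
Reach set: {0,2,3}
  0: a→3  b→2  [2 out]
  2: ∅  [STUCK]
  3: ∅  [STUCK]
witness 2: b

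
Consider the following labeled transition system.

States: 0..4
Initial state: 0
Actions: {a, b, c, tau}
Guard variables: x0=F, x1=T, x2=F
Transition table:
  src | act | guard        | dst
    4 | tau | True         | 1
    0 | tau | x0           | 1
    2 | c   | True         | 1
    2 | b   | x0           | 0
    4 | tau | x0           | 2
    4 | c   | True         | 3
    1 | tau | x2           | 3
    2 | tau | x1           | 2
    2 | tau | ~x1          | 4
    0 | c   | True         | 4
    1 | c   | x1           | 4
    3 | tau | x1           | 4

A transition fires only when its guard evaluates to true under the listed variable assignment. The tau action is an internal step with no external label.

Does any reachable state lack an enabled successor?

Answer: DEADLOCK-FREE

Analysis:
R = {0,1,3,4}
  0: c→4  [1 out]
  1: c→4  [1 out]
  3: tau→4  [1 out]
  4: c→3  tau→1  [2 out]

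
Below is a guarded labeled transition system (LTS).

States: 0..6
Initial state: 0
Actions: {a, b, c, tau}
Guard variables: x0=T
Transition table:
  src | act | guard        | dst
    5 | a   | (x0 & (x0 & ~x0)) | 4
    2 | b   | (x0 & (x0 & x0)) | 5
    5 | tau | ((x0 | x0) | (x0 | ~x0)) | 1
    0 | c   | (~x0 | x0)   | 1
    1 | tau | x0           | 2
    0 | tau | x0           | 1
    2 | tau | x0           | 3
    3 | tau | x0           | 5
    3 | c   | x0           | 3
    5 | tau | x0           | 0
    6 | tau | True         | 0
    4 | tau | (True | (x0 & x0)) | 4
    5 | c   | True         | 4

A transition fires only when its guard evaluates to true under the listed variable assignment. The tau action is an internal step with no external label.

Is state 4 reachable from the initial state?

Guard filter leaves 12 enabled edge(s).
L0 = {0}
L1 = {1}  total {0,1}
L2 = {2}  total {0,1,2}
L3 = {3,5}  total {0,1,2,3,5}
L4 = {4}  total {0,1,2,3,4,5}
Reachable = {0,1,2,3,4,5}
witness 4: c·tau·b·c

Answer: REACHABLE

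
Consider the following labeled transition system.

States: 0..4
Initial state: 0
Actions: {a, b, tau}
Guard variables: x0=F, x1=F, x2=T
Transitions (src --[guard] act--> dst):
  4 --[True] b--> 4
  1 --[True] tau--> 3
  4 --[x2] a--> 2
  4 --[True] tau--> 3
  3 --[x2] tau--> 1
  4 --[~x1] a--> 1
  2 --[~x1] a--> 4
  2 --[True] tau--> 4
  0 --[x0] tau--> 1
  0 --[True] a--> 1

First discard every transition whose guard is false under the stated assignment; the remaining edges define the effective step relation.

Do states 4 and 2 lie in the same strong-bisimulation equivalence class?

Answer: NOT BISIMILAR

Working:
Compute ~ classes (split until stable):
  round 0: {{0,1,2,3,4}}
  round 1: {{0},{1,3},{2},{4}}
stable after 2 split(s): 4 block(s)
4∈{4}, 2∈{2}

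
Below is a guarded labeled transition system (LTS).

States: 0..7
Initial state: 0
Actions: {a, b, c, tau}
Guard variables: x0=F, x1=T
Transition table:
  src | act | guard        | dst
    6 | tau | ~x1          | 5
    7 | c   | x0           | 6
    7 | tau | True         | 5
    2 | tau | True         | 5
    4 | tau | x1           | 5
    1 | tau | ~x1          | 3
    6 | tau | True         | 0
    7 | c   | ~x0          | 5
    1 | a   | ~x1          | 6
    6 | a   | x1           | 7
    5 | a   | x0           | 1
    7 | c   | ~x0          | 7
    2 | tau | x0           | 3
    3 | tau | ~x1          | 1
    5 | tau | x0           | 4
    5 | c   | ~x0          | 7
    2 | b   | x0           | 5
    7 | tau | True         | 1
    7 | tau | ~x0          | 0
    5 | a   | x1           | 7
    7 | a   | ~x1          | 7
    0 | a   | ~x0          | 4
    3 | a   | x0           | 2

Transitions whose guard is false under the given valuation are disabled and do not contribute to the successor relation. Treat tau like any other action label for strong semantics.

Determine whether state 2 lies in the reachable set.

Answer: UNREACHABLE

Analysis:
Guard filter leaves 12 enabled edge(s).
L0 = {0}
L1 = {4}  total {0,4}
L2 = {5}  total {0,4,5}
L3 = {7}  total {0,4,5,7}
L4 = {1}  total {0,1,4,5,7}
R = {0,1,4,5,7}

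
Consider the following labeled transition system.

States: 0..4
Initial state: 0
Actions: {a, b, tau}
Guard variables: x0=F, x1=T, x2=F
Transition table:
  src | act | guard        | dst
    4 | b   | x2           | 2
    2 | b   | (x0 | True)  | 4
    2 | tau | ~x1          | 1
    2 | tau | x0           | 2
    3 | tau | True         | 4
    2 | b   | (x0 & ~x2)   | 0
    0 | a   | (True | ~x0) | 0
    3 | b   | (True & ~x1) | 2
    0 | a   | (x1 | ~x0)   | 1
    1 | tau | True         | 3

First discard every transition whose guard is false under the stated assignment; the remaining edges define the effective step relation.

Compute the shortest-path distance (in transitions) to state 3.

BFS to 3:
  L0 = {0}
  L1 = {1}
  L2 = {3}
first hit 3 at d=2 via a·tau

Answer: 2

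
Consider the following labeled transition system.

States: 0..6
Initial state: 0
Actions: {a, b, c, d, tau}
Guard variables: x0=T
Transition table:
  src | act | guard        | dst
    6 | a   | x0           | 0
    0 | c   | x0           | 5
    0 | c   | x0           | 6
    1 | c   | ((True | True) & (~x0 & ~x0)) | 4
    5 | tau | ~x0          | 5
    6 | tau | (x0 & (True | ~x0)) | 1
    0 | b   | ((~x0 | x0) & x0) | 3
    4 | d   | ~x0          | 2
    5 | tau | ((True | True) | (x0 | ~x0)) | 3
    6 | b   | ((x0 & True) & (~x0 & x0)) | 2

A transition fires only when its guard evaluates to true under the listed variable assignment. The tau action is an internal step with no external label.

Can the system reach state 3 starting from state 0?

Answer: REACHABLE

Working:
After dropping false guards: 6 live edges.
L0 = {0}
L1 = {3,5,6}  cumulative {0,3,5,6}
L2 = {1}  cumulative {0,1,3,5,6}
Reach set: {0,1,3,5,6}
trace reaching 3: b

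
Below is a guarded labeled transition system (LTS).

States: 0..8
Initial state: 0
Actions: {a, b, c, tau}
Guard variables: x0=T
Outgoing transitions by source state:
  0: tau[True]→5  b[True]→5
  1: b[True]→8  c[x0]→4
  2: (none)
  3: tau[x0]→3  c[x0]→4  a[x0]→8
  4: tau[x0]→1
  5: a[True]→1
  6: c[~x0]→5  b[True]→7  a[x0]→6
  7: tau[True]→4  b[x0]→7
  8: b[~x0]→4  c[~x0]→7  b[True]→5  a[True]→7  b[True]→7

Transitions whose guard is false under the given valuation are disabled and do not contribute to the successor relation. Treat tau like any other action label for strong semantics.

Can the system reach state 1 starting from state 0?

Answer: REACHABLE

Trace:
16 transition(s) survive guard evaluation.
depth 0: {0}
depth 1: {5}  now seen {0,5}
depth 2: {1}  now seen {0,1,5}
depth 3: {4,8}  now seen {0,1,4,5,8}
depth 4: {7}  now seen {0,1,4,5,7,8}
Reachable = {0,1,4,5,7,8}
witness 1: tau·a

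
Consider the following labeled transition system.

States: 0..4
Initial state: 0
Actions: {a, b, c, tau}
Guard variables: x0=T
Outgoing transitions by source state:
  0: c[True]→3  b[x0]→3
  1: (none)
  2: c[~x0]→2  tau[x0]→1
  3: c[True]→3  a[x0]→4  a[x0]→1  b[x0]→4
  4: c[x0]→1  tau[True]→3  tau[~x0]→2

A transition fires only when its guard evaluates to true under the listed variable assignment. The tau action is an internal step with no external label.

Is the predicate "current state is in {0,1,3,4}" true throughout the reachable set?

Answer: INVARIANT HOLDS

Trace:
Allowed set {0,1,3,4}
Reach set: {0,1,3,4}
  0: safe
  1: safe
  3: safe
  4: safe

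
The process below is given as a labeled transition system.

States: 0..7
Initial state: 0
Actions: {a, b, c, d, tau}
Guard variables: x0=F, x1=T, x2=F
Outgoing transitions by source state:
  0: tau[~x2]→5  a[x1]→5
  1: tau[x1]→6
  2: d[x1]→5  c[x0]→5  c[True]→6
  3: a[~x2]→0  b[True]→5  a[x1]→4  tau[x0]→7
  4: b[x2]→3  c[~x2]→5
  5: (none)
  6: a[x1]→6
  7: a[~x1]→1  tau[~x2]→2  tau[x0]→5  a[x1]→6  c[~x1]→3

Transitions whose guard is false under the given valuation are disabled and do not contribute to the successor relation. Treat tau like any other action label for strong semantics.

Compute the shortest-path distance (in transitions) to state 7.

Answer: UNREACHABLE

Working:
Layered search for 7:
  L0 = {0}
  L1 = {5}
7 never appears.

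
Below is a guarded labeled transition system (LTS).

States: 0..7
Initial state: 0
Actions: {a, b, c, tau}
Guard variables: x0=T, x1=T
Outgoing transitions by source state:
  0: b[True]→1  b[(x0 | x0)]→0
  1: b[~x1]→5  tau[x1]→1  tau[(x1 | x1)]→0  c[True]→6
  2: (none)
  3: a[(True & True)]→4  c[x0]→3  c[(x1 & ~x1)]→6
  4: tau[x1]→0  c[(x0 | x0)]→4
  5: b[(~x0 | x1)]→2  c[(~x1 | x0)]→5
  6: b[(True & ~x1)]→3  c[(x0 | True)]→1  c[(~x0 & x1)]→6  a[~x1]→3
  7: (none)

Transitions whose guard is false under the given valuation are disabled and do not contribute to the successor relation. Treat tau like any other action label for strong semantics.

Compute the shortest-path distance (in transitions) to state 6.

BFS to 6:
  Layer 0: {0}
  Layer 1: {1}
  Layer 2: {6}
first hit 6 at d=2 via b·c

Answer: 2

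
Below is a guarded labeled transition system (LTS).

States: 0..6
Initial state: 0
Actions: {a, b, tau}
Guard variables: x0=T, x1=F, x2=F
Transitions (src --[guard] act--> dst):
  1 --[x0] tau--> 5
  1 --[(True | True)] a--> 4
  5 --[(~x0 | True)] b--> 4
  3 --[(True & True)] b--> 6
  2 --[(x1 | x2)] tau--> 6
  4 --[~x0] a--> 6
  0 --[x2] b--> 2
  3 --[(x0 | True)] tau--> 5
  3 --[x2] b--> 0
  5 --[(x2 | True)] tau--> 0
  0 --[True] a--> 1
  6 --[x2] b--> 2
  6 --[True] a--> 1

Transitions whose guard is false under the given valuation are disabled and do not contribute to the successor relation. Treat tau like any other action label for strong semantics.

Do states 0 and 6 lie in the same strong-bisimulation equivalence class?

Answer: BISIMILAR

Analysis:
Compute ~ classes (split until stable):
  π0 = {{0,1,2,3,4,5,6}}
  π1 = {{0,6},{1},{2,4},{3,5}}
  π2 = {{0,6},{1},{2,4},{3},{5}}
5 equivalence class(es) (converged in 3)
[0]={0,6}  [6]={0,6}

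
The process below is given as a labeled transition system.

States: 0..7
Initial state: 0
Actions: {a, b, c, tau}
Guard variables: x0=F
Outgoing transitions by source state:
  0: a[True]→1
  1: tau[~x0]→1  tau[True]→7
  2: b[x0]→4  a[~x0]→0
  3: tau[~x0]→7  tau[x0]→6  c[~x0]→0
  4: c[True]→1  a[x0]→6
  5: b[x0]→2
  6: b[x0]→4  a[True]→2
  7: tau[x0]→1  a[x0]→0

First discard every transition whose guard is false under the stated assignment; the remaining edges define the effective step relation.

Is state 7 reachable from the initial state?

Answer: REACHABLE

Trace:
Guard filter leaves 8 enabled edge(s).
depth 0: {0}
depth 1: {1}  total {0,1}
depth 2: {7}  total {0,1,7}
Reach set: {0,1,7}
trace reaching 7: a·tau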